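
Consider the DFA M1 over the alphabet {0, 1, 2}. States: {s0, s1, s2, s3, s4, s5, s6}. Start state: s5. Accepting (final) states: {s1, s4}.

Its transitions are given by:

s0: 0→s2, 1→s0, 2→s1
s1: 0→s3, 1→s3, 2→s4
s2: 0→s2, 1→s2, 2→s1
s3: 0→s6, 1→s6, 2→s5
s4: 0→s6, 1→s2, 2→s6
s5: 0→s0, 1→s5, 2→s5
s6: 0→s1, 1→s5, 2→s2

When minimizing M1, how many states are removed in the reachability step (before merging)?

Exploring from s5, all states are eventually visited, so none are unreachable.

0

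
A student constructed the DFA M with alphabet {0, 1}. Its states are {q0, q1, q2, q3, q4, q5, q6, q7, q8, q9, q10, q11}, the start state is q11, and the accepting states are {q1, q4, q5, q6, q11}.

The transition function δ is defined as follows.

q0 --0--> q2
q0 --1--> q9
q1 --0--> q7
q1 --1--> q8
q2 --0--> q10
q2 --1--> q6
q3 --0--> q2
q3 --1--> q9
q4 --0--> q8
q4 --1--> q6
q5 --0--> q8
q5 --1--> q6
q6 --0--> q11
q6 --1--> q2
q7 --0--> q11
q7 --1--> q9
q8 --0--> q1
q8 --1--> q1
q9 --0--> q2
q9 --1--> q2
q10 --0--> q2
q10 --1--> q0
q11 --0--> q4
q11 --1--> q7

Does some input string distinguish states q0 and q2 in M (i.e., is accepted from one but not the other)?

Reachable states from the start: {q0,q1,q2,q4,q6,q7,q8,q9,q10,q11}. Unreachable: {q3,q5} — drop them.
P0 = {q1,q4,q6,q11} | {q0,q2,q7,q8,q9,q10}.
On input 0, block {q1,q4,q6,q11} splits into {q1,q4} and {q6,q11}.
On input 1, block {q1,q4} splits into {q1} and {q4}.
Split {q0,q2,q7,q8,q9,q10} by δ(·,0) → {q0,q2,q9,q10} and {q7} and {q8}.
On input 1, block {q0,q2,q9,q10} splits into {q0,q9,q10} and {q2}.
On input 1, block {q0,q9,q10} splits into {q0,q10} and {q9}.
Split {q0,q10} by δ(·,1) → {q0} and {q10}.
Refine {q6,q11} on symbol 0: members go to different blocks, giving {q6} and {q11}.
Stable partition: {q1} | {q0} | {q6} | {q4} | {q7} | {q8} | {q2} | {q9} | {q10} | {q11} — 10 equivalence classes.
q0 and q2 end up in different blocks, so they are distinguishable. For instance, the string '1' is accepted from only q2.

Yes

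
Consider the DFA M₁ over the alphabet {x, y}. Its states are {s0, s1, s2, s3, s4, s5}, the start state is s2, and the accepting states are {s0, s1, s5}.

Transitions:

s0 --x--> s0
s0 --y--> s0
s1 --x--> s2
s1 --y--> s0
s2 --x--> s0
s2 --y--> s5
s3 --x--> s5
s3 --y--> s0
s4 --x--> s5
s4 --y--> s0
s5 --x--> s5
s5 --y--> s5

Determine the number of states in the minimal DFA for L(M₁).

States {s1,s3,s4} cannot be reached from the start state, so discard them.
Start with accepting vs non-accepting: {s0,s5} | {s2}.
Stable partition: {s0,s5} | {s2} — 2 equivalence classes.

2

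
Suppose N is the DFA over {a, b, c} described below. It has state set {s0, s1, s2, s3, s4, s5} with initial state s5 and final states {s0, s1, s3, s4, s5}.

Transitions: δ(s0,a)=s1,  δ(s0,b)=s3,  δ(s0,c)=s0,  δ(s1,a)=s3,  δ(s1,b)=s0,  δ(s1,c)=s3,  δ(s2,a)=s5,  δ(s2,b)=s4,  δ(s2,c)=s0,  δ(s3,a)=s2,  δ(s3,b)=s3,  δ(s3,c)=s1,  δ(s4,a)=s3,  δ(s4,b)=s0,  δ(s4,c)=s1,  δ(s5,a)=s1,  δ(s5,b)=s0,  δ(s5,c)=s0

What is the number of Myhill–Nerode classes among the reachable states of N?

All states are reachable from the start state.
Start with accepting vs non-accepting: {s0,s1,s3,s4,s5} | {s2}.
On input a, block {s0,s1,s3,s4,s5} splits into {s0,s1,s4,s5} and {s3}.
Split {s0,s1,s4,s5} by δ(·,a) → {s0,s5} and {s1,s4}.
Refine {s0,s5} on symbol b: members go to different blocks, giving {s0} and {s5}.
Refine {s1,s4} on symbol c: members go to different blocks, giving {s1} and {s4}.
The partition is now stable with 6 blocks: {s0} | {s2} | {s3} | {s1} | {s5} | {s4}.

6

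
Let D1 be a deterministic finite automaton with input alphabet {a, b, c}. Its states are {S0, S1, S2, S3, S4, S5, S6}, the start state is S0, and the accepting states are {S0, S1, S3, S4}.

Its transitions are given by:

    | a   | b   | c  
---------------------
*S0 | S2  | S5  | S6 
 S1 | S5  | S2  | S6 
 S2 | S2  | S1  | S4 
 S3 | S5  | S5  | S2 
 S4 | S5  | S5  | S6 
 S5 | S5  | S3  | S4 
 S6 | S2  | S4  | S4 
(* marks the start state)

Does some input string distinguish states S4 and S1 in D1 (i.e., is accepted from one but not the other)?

No

Every state is reachable, so we keep all 7.
P0 = {S0,S1,S3,S4} | {S2,S5,S6}.
Stable partition: {S0,S1,S3,S4} | {S2,S5,S6} — 2 equivalence classes.
S4 and S1 lie in the same block of the stable partition, so they are equivalent — no string distinguishes them.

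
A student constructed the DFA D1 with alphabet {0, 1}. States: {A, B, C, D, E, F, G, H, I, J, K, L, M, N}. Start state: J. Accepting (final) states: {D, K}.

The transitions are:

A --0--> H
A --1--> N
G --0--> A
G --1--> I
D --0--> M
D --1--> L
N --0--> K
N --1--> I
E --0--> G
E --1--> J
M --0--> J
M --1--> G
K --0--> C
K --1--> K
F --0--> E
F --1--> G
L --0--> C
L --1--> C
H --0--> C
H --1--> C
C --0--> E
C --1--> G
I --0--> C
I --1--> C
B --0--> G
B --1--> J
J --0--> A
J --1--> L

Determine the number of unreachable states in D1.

4

Starting at J and following transitions, the reachable set is {A, C, E, G, H, I, J, K, L, N}. That leaves B, D, F, M unreachable — 4 in total.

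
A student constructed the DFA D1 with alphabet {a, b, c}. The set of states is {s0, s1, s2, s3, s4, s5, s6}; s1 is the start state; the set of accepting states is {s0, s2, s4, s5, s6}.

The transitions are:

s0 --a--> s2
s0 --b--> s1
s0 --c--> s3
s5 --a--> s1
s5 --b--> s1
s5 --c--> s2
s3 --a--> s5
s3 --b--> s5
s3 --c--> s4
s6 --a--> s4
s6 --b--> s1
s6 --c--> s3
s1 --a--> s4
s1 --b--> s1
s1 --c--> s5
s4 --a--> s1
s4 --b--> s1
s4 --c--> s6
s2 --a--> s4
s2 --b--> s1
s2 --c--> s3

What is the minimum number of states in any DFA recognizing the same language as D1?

4

Reachable states from the start: {s1,s2,s3,s4,s5,s6}. Unreachable: {s0} — drop them.
Initial partition by acceptance: {s2,s4,s5,s6} | {s1,s3}.
Refine {s2,s4,s5,s6} on symbol a: members go to different blocks, giving {s2,s6} and {s4,s5}.
On input b, block {s1,s3} splits into {s1} and {s3}.
Stable partition: {s2,s6} | {s1} | {s4,s5} | {s3} — 4 equivalence classes.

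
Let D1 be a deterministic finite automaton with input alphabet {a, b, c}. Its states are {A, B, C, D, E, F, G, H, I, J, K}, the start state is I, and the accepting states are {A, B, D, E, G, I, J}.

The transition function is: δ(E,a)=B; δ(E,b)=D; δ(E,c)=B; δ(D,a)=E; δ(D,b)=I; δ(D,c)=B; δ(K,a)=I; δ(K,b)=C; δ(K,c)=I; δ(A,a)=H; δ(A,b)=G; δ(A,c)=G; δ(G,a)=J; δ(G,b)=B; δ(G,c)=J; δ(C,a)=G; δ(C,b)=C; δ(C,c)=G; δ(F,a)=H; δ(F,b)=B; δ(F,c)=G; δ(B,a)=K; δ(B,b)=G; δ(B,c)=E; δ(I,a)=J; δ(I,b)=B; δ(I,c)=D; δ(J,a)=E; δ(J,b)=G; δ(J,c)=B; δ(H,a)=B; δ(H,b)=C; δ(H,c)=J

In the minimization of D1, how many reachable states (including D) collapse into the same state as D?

2

First remove the unreachable states {A,F,H}; 8 states remain.
Initial partition by acceptance: {B,D,E,G,I,J} | {C,K}.
On input a, block {B,D,E,G,I,J} splits into {D,E,G,I,J} and {B}.
Split {D,E,G,I,J} by δ(·,a) → {D,G,I,J} and {E}.
Refine {D,G,I,J} on symbol a: members go to different blocks, giving {D,J} and {G,I}.
Stable partition: {D,J} | {C,K} | {B} | {E} | {G,I} — 5 equivalence classes.
State D belongs to the block {D,J}, which has 2 states.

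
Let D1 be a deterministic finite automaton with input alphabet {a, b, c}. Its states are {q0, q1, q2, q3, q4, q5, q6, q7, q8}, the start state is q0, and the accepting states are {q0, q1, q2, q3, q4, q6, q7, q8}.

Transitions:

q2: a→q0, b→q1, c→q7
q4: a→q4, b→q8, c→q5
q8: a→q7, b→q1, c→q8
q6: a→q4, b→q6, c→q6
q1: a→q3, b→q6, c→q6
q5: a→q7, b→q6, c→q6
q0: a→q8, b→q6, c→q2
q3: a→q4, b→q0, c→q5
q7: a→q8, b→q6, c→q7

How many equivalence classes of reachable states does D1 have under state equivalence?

Every state is reachable, so we keep all 9.
Start with accepting vs non-accepting: {q0,q1,q2,q3,q4,q6,q7,q8} | {q5}.
Split {q0,q1,q2,q3,q4,q6,q7,q8} by δ(·,c) → {q0,q1,q2,q6,q7,q8} and {q3,q4}.
On input a, block {q0,q1,q2,q6,q7,q8} splits into {q0,q2,q7,q8} and {q1,q6}.
Stable partition: {q0,q2,q7,q8} | {q5} | {q3,q4} | {q1,q6} — 4 equivalence classes.

4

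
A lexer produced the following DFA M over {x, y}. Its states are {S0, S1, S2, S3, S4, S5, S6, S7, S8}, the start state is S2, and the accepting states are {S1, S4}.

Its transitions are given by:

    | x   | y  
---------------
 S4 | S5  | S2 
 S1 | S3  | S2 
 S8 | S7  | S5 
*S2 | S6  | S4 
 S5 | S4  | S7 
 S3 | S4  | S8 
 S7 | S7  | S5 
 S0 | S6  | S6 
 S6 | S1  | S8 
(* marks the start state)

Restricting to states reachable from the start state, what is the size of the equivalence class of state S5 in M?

3

States {S0} cannot be reached from the start state, so discard them.
Start with accepting vs non-accepting: {S1,S4} | {S2,S3,S5,S6,S7,S8}.
On input x, block {S2,S3,S5,S6,S7,S8} splits into {S2,S7,S8} and {S3,S5,S6}.
Refine {S2,S7,S8} on symbol x: members go to different blocks, giving {S7,S8} and {S2}.
No further refinement is possible. Final partition (4 blocks): {S1,S4} | {S7,S8} | {S3,S5,S6} | {S2}.
The equivalence class containing S5 is {S3,S5,S6}, of size 3.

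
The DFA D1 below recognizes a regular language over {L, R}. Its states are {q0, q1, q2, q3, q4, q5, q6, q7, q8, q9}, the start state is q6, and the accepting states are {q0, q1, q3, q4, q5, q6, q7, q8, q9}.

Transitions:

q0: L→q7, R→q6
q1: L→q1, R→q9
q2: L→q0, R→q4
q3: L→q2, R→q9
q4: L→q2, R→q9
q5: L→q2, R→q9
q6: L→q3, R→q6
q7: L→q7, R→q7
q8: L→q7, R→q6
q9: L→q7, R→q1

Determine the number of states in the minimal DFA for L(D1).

5

States {q5,q8} cannot be reached from the start state, so discard them.
Initial partition by acceptance: {q0,q1,q3,q4,q6,q7,q9} | {q2}.
Split {q0,q1,q3,q4,q6,q7,q9} by δ(·,L) → {q0,q1,q6,q7,q9} and {q3,q4}.
Refine {q0,q1,q6,q7,q9} on symbol L: members go to different blocks, giving {q0,q1,q7,q9} and {q6}.
Split {q0,q1,q7,q9} by δ(·,R) → {q1,q7,q9} and {q0}.
No further refinement is possible. Final partition (5 blocks): {q1,q7,q9} | {q2} | {q3,q4} | {q6} | {q0}.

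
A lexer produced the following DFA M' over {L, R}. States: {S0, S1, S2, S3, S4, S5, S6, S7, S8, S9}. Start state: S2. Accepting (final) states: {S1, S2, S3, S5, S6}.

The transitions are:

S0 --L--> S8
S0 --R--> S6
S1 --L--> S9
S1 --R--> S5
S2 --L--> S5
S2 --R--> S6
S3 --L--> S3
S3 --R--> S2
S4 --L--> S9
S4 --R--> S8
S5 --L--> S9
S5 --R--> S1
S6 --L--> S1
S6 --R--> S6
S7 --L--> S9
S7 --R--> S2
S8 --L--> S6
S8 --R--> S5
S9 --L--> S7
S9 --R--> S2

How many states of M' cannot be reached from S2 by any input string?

BFS from S2 reaches {S1, S2, S5, S6, S7, S9}; the 4 state(s) S0, S3, S4, S8 are never visited.

4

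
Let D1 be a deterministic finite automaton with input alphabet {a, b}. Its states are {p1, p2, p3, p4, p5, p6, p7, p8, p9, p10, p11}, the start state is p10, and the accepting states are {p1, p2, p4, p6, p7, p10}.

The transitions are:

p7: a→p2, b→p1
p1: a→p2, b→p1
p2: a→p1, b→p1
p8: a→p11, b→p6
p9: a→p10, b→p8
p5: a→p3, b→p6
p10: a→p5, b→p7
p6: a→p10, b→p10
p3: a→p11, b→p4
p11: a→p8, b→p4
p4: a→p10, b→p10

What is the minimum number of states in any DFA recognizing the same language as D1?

States {p9} cannot be reached from the start state, so discard them.
P0 = {p1,p2,p4,p6,p7,p10} | {p3,p5,p8,p11}.
Refine {p1,p2,p4,p6,p7,p10} on symbol a: members go to different blocks, giving {p1,p2,p4,p6,p7} and {p10}.
Split {p1,p2,p4,p6,p7} by δ(·,a) → {p1,p2,p7} and {p4,p6}.
Stable partition: {p1,p2,p7} | {p3,p5,p8,p11} | {p10} | {p4,p6} — 4 equivalence classes.

4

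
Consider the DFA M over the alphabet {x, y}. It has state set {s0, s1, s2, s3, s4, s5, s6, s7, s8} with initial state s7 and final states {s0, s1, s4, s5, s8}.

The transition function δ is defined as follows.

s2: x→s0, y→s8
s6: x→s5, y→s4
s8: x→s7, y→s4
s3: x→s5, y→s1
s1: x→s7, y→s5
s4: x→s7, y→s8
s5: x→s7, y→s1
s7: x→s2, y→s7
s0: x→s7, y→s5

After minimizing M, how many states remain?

3

First remove the unreachable states {s3,s6}; 7 states remain.
Initial partition by acceptance: {s0,s1,s4,s5,s8} | {s2,s7}.
On input x, block {s2,s7} splits into {s2} and {s7}.
No further refinement is possible. Final partition (3 blocks): {s0,s1,s4,s5,s8} | {s2} | {s7}.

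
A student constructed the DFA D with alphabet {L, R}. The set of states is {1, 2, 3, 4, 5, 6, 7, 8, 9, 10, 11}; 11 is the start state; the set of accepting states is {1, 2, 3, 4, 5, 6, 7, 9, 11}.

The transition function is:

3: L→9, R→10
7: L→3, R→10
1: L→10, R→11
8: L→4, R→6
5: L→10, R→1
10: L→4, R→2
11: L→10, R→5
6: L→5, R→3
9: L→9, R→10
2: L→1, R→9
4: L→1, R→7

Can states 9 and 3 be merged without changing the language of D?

Yes

States {6,8} cannot be reached from the start state, so discard them.
Start with accepting vs non-accepting: {1,2,3,4,5,7,9,11} | {10}.
Refine {1,2,3,4,5,7,9,11} on symbol L: members go to different blocks, giving {2,3,4,7,9} and {1,5,11}.
On input L, block {2,3,4,7,9} splits into {3,7,9} and {2,4}.
The partition is now stable with 4 blocks: {3,7,9} | {10} | {1,5,11} | {2,4}.
9 and 3 lie in the same block of the stable partition, so they are equivalent — no string distinguishes them.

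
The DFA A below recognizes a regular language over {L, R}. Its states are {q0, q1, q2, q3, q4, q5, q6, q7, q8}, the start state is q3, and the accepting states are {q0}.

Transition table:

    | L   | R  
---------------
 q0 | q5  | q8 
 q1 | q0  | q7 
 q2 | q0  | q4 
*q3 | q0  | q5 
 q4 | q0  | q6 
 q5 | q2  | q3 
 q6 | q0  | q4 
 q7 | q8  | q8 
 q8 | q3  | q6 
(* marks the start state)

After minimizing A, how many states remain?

First remove the unreachable states {q1,q7}; 7 states remain.
Initial partition by acceptance: {q0} | {q2,q3,q4,q5,q6,q8}.
Split {q2,q3,q4,q5,q6,q8} by δ(·,L) → {q2,q3,q4,q6} and {q5,q8}.
On input R, block {q2,q3,q4,q6} splits into {q2,q4,q6} and {q3}.
Refine {q5,q8} on symbol L: members go to different blocks, giving {q5} and {q8}.
No further refinement is possible. Final partition (5 blocks): {q0} | {q2,q4,q6} | {q5} | {q3} | {q8}.

5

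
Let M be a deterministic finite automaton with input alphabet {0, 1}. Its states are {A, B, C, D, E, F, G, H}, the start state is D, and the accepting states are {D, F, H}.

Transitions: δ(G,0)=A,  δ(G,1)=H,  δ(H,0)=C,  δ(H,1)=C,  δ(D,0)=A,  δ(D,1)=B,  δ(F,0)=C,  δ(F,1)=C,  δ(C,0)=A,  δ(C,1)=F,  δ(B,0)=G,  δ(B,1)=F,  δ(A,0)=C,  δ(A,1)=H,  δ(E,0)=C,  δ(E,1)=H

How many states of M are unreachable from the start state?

1

Starting at D and following transitions, the reachable set is {A, B, C, D, F, G, H}. That leaves E unreachable — 1 in total.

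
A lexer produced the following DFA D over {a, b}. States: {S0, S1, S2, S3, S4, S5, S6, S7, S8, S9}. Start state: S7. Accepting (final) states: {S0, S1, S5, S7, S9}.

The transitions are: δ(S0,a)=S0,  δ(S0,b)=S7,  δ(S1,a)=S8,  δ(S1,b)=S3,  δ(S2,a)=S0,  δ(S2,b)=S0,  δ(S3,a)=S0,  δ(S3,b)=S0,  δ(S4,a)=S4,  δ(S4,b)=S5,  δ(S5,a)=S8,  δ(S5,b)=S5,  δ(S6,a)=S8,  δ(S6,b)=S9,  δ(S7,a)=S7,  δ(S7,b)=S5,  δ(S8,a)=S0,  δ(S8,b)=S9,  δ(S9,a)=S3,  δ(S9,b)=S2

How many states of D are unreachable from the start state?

3

No path from S7 leads to S1, S4, S6; the other 7 states are all reachable.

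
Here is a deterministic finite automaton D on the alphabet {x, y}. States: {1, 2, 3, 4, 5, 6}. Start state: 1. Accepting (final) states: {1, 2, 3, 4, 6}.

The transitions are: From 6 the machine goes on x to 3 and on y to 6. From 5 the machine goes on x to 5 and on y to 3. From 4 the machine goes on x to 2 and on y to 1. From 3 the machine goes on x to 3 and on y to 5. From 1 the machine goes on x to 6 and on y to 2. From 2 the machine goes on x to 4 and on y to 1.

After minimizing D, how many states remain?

Start with accepting vs non-accepting: {1,2,3,4,6} | {5}.
Refine {1,2,3,4,6} on symbol y: members go to different blocks, giving {1,2,4,6} and {3}.
Refine {1,2,4,6} on symbol x: members go to different blocks, giving {1,2,4} and {6}.
Refine {1,2,4} on symbol x: members go to different blocks, giving {2,4} and {1}.
Stable partition: {2,4} | {5} | {3} | {6} | {1} — 5 equivalence classes.

5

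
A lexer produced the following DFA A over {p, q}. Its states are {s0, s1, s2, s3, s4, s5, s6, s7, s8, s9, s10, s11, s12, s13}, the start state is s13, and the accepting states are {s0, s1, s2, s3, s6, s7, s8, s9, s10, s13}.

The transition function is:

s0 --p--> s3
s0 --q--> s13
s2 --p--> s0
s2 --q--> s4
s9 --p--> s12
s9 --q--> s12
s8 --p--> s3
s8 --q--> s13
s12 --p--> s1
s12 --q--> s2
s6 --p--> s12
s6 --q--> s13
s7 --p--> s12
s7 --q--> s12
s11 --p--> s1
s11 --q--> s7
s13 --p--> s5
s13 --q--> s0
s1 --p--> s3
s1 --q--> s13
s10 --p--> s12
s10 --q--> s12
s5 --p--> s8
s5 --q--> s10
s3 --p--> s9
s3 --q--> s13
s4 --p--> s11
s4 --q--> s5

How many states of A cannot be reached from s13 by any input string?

BFS from s13 reaches {s0, s1, s2, s3, s4, s5, s7, s8, s9, s10, s11, s12, s13}; the 1 state(s) s6 are never visited.

1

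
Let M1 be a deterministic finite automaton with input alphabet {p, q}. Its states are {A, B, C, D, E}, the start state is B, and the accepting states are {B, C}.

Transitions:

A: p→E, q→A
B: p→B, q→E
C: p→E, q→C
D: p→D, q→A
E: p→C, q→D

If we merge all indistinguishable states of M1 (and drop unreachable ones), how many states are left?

Every state is reachable, so we keep all 5.
Start with accepting vs non-accepting: {B,C} | {A,D,E}.
Split {B,C} by δ(·,p) → {B} and {C}.
Split {A,D,E} by δ(·,p) → {A,D} and {E}.
Split {A,D} by δ(·,p) → {A} and {D}.
The partition is now stable with 5 blocks: {B} | {A} | {C} | {E} | {D}.

5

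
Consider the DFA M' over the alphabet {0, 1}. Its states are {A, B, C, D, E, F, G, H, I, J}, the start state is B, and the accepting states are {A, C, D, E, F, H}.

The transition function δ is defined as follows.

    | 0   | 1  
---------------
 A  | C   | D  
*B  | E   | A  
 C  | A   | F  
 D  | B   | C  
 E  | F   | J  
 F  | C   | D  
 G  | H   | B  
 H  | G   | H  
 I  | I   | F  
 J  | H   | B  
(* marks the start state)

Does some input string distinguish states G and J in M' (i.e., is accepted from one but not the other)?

Reachable states from the start: {A,B,C,D,E,F,G,H,J}. Unreachable: {I} — drop them.
P0 = {A,C,D,E,F,H} | {B,G,J}.
On input 0, block {A,C,D,E,F,H} splits into {A,C,E,F} and {D,H}.
Split {A,C,E,F} by δ(·,1) → {A,F} and {C} and {E}.
On input 0, block {B,G,J} splits into {G,J} and {B}.
Split {D,H} by δ(·,0) → {D} and {H}.
Stable partition: {A,F} | {G,J} | {D} | {C} | {E} | {B} | {H} — 7 equivalence classes.
G and J lie in the same block of the stable partition, so they are equivalent — no string distinguishes them.

No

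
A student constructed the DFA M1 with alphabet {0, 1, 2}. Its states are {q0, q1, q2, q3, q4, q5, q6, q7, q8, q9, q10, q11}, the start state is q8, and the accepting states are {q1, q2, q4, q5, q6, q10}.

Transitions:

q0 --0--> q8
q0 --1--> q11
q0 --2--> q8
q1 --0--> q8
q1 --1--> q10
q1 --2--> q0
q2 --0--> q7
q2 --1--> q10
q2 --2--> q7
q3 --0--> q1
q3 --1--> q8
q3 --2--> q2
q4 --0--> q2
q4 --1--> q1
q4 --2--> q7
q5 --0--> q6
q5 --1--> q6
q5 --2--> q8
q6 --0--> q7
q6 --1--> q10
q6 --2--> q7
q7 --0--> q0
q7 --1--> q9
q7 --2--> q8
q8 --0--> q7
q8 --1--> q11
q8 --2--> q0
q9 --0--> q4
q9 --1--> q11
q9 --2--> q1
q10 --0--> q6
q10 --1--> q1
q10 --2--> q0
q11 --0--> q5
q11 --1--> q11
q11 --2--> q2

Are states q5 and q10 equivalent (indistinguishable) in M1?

Reachable states from the start: {q0,q1,q2,q4,q5,q6,q7,q8,q9,q10,q11}. Unreachable: {q3} — drop them.
Start with accepting vs non-accepting: {q1,q2,q4,q5,q6,q10} | {q0,q7,q8,q9,q11}.
Refine {q1,q2,q4,q5,q6,q10} on symbol 0: members go to different blocks, giving {q1,q2,q6} and {q4,q5,q10}.
Refine {q0,q7,q8,q9,q11} on symbol 0: members go to different blocks, giving {q0,q7,q8} and {q9,q11}.
Stable partition: {q1,q2,q6} | {q0,q7,q8} | {q4,q5,q10} | {q9,q11} — 4 equivalence classes.
q5 and q10 lie in the same block of the stable partition, so they are equivalent — no string distinguishes them.

Yes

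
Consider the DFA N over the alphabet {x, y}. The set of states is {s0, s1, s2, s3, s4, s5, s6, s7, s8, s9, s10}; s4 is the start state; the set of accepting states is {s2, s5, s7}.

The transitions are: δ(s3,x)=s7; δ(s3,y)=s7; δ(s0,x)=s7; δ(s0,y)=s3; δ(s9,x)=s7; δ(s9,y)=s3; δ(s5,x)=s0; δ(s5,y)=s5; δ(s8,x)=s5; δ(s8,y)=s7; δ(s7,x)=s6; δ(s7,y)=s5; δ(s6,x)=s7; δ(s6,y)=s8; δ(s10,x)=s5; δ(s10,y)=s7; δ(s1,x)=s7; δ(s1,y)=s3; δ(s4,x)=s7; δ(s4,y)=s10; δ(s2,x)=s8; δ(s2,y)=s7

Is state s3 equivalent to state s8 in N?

Yes

States {s1,s2,s9} cannot be reached from the start state, so discard them.
Start with accepting vs non-accepting: {s5,s7} | {s0,s3,s4,s6,s8,s10}.
Refine {s0,s3,s4,s6,s8,s10} on symbol y: members go to different blocks, giving {s0,s4,s6} and {s3,s8,s10}.
The partition is now stable with 3 blocks: {s5,s7} | {s0,s4,s6} | {s3,s8,s10}.
s3 and s8 lie in the same block of the stable partition, so they are equivalent — no string distinguishes them.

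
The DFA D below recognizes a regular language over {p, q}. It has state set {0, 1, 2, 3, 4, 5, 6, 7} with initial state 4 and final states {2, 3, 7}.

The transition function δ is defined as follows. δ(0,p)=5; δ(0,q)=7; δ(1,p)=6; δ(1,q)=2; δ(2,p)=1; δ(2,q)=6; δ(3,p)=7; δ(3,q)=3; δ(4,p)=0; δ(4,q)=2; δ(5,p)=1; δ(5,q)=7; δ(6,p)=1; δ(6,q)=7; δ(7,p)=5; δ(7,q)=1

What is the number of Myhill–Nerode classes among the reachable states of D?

2

Reachable states from the start: {0,1,2,4,5,6,7}. Unreachable: {3} — drop them.
Initial partition by acceptance: {2,7} | {0,1,4,5,6}.
No further refinement is possible. Final partition (2 blocks): {2,7} | {0,1,4,5,6}.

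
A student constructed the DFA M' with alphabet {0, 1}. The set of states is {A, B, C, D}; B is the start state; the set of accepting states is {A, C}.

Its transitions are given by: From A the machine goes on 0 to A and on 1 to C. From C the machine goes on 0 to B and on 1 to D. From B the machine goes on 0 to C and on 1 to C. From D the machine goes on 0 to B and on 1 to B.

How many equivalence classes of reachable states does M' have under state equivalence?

3

States {A} cannot be reached from the start state, so discard them.
Initial partition by acceptance: {C} | {B,D}.
Refine {B,D} on symbol 0: members go to different blocks, giving {B} and {D}.
The partition is now stable with 3 blocks: {C} | {B} | {D}.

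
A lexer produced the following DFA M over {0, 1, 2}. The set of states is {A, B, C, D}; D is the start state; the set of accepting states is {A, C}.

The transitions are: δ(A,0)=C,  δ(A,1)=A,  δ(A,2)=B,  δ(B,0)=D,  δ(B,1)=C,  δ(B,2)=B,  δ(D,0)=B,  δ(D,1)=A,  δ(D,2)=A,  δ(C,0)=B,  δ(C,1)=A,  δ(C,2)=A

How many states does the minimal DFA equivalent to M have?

P0 = {A,C} | {B,D}.
On input 0, block {A,C} splits into {A} and {C}.
On input 1, block {B,D} splits into {B} and {D}.
The partition is now stable with 4 blocks: {A} | {B} | {C} | {D}.

4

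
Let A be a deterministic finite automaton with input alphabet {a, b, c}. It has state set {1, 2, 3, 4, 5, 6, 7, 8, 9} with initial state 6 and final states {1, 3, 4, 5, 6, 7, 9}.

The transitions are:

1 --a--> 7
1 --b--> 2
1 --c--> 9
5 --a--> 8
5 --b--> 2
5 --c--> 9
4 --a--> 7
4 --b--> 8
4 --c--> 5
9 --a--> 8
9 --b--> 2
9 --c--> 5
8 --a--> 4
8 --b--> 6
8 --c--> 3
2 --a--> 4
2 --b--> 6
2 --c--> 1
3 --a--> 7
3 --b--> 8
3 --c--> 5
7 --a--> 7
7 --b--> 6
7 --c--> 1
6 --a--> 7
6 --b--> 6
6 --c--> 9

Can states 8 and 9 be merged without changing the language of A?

No

Every state is reachable, so we keep all 9.
Start with accepting vs non-accepting: {1,3,4,5,6,7,9} | {2,8}.
On input a, block {1,3,4,5,6,7,9} splits into {1,3,4,6,7} and {5,9}.
Refine {1,3,4,6,7} on symbol b: members go to different blocks, giving {1,3,4} and {6,7}.
On input c, block {6,7} splits into {6} and {7}.
The partition is now stable with 5 blocks: {1,3,4} | {2,8} | {5,9} | {6} | {7}.
8 and 9 end up in different blocks, so they are distinguishable. For instance, the string 'ε' is accepted from only 9.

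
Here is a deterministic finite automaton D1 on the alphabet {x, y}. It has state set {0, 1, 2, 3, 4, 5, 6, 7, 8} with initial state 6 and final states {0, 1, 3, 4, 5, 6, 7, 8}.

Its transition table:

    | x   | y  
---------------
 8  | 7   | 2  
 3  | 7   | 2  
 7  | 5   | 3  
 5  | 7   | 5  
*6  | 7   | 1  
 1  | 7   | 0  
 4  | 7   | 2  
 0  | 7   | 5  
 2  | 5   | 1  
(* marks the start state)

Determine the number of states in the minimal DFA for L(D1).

4

First remove the unreachable states {4,8}; 7 states remain.
Initial partition by acceptance: {0,1,3,5,6,7} | {2}.
On input y, block {0,1,3,5,6,7} splits into {0,1,5,6,7} and {3}.
Split {0,1,5,6,7} by δ(·,y) → {0,1,5,6} and {7}.
The partition is now stable with 4 blocks: {0,1,5,6} | {2} | {3} | {7}.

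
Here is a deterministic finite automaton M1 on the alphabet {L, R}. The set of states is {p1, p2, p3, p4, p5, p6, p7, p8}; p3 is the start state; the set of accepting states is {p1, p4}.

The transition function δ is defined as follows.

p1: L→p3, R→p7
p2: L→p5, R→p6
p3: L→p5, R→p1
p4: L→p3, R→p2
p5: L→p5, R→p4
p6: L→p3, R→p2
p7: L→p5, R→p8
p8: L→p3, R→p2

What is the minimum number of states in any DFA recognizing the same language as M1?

Every state is reachable, so we keep all 8.
Initial partition by acceptance: {p1,p4} | {p2,p3,p5,p6,p7,p8}.
On input R, block {p2,p3,p5,p6,p7,p8} splits into {p2,p6,p7,p8} and {p3,p5}.
The partition is now stable with 3 blocks: {p1,p4} | {p2,p6,p7,p8} | {p3,p5}.

3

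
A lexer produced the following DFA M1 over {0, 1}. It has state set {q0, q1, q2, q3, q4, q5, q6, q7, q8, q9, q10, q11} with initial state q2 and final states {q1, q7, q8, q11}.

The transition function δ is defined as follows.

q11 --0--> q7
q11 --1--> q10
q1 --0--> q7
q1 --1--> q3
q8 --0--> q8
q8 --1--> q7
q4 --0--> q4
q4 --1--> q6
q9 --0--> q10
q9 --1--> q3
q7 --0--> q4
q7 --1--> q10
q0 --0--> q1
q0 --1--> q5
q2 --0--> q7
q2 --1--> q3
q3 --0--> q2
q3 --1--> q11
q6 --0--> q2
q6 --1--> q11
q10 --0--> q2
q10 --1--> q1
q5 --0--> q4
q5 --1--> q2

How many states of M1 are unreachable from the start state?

BFS from q2 reaches {q1, q2, q3, q4, q6, q7, q10, q11}; the 4 state(s) q0, q5, q8, q9 are never visited.

4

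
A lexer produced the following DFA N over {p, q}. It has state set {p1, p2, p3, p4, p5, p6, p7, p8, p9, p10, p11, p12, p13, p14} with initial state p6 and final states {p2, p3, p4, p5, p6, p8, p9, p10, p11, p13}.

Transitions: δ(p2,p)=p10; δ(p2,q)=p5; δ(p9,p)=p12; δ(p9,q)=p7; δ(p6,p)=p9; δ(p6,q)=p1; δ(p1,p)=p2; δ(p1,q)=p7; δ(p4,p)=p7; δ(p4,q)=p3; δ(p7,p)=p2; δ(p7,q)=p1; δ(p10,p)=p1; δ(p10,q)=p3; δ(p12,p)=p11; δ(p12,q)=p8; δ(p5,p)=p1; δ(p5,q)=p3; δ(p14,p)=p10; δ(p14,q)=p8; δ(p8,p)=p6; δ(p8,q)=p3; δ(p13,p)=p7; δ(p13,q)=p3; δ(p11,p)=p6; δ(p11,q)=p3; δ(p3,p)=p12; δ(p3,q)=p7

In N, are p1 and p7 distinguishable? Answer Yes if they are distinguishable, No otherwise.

First remove the unreachable states {p4,p13,p14}; 11 states remain.
P0 = {p2,p3,p5,p6,p8,p9,p10,p11} | {p1,p7,p12}.
Refine {p2,p3,p5,p6,p8,p9,p10,p11} on symbol p: members go to different blocks, giving {p2,p6,p8,p11} and {p3,p5,p9,p10}.
Split {p2,p6,p8,p11} by δ(·,p) → {p2,p6} and {p8,p11}.
On input q, block {p2,p6} splits into {p2} and {p6}.
On input p, block {p1,p7,p12} splits into {p1,p7} and {p12}.
Refine {p3,p5,p9,p10} on symbol p: members go to different blocks, giving {p3,p9} and {p5,p10}.
The partition is now stable with 7 blocks: {p2} | {p1,p7} | {p3,p9} | {p8,p11} | {p6} | {p12} | {p5,p10}.
p1 and p7 lie in the same block of the stable partition, so they are equivalent — no string distinguishes them.

No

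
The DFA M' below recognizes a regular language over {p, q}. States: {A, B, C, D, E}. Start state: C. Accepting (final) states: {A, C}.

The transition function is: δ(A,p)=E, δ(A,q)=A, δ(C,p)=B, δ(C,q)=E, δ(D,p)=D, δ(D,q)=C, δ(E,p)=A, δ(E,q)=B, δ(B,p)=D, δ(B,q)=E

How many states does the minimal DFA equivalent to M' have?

5

Every state is reachable, so we keep all 5.
Start with accepting vs non-accepting: {A,C} | {B,D,E}.
On input q, block {A,C} splits into {A} and {C}.
On input p, block {B,D,E} splits into {B,D} and {E}.
Refine {B,D} on symbol q: members go to different blocks, giving {B} and {D}.
No further refinement is possible. Final partition (5 blocks): {A} | {B} | {C} | {E} | {D}.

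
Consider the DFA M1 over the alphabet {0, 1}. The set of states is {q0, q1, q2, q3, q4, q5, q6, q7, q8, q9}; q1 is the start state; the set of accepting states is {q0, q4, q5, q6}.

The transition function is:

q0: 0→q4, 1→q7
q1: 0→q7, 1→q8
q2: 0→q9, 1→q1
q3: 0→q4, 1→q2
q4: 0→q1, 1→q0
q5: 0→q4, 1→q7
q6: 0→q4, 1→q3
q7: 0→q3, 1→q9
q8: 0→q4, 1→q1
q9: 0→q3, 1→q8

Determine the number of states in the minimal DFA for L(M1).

Reachable states from the start: {q0,q1,q2,q3,q4,q7,q8,q9}. Unreachable: {q5,q6} — drop them.
Start with accepting vs non-accepting: {q0,q4} | {q1,q2,q3,q7,q8,q9}.
Refine {q0,q4} on symbol 0: members go to different blocks, giving {q0} and {q4}.
On input 0, block {q1,q2,q3,q7,q8,q9} splits into {q1,q2,q7,q9} and {q3,q8}.
Split {q1,q2,q7,q9} by δ(·,0) → {q1,q2} and {q7,q9}.
Refine {q1,q2} on symbol 1: members go to different blocks, giving {q1} and {q2}.
Split {q3,q8} by δ(·,1) → {q3} and {q8}.
Refine {q7,q9} on symbol 1: members go to different blocks, giving {q7} and {q9}.
No further refinement is possible. Final partition (8 blocks): {q0} | {q1} | {q4} | {q3} | {q7} | {q2} | {q8} | {q9}.

8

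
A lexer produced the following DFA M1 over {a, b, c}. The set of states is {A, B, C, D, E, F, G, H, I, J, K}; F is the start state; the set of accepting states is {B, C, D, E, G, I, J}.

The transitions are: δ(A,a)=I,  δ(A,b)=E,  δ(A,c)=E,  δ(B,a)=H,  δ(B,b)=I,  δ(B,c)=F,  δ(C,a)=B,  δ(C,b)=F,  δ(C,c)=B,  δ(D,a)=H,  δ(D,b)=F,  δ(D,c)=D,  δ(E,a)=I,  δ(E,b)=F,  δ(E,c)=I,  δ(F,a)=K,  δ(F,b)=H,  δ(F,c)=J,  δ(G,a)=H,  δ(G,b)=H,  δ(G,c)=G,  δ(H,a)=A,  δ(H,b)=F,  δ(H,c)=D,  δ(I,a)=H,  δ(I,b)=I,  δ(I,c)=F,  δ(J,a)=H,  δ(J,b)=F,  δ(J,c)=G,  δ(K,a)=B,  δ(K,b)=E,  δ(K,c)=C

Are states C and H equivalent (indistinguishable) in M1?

No

Every state is reachable, so we keep all 11.
Start with accepting vs non-accepting: {B,C,D,E,G,I,J} | {A,F,H,K}.
Refine {B,C,D,E,G,I,J} on symbol a: members go to different blocks, giving {B,D,G,I,J} and {C,E}.
Refine {B,D,G,I,J} on symbol b: members go to different blocks, giving {D,G,J} and {B,I}.
Split {A,F,H,K} by δ(·,a) → {A,K} and {F,H}.
No further refinement is possible. Final partition (5 blocks): {D,G,J} | {A,K} | {C,E} | {B,I} | {F,H}.
C and H end up in different blocks, so they are distinguishable. For instance, the string 'ε' is accepted from only C.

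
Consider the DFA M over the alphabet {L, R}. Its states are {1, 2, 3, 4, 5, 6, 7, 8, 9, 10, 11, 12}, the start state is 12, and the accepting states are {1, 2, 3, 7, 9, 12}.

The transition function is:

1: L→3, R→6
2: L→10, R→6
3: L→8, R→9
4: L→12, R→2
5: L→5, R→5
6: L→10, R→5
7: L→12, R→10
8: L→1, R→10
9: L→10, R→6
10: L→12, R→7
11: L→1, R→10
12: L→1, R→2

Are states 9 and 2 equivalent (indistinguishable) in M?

Yes

States {4,11} cannot be reached from the start state, so discard them.
Start with accepting vs non-accepting: {1,2,3,7,9,12} | {5,6,8,10}.
Split {1,2,3,7,9,12} by δ(·,L) → {1,7,12} and {2,3,9}.
On input L, block {1,7,12} splits into {7,12} and {1}.
Refine {7,12} on symbol L: members go to different blocks, giving {7} and {12}.
Refine {5,6,8,10} on symbol L: members go to different blocks, giving {5,6} and {8} and {10}.
Split {5,6} by δ(·,L) → {5} and {6}.
Refine {2,3,9} on symbol L: members go to different blocks, giving {2,9} and {3}.
Stable partition: {7} | {5} | {2,9} | {1} | {12} | {8} | {10} | {6} | {3} — 9 equivalence classes.
9 and 2 lie in the same block of the stable partition, so they are equivalent — no string distinguishes them.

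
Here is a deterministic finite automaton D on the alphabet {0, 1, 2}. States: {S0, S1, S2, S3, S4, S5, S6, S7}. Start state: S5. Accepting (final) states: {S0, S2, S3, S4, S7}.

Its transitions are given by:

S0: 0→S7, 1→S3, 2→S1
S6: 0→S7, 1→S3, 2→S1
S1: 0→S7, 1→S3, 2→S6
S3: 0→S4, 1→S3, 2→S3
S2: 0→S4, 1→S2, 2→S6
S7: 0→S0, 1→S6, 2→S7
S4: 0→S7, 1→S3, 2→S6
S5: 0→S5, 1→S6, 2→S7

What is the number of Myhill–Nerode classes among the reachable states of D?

First remove the unreachable states {S2}; 7 states remain.
Initial partition by acceptance: {S0,S3,S4,S7} | {S1,S5,S6}.
Refine {S0,S3,S4,S7} on symbol 1: members go to different blocks, giving {S0,S3,S4} and {S7}.
Refine {S0,S3,S4} on symbol 0: members go to different blocks, giving {S0,S4} and {S3}.
Refine {S1,S5,S6} on symbol 0: members go to different blocks, giving {S1,S6} and {S5}.
No further refinement is possible. Final partition (5 blocks): {S0,S4} | {S1,S6} | {S7} | {S3} | {S5}.

5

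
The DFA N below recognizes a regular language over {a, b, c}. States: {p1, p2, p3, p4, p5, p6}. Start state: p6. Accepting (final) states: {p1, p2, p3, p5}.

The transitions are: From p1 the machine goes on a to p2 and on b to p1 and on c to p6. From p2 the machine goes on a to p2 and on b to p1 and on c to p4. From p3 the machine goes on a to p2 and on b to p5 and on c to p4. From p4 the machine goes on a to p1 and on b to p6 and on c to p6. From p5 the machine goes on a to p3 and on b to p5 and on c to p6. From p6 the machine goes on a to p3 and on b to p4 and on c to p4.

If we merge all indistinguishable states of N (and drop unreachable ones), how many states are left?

P0 = {p1,p2,p3,p5} | {p4,p6}.
The partition is now stable with 2 blocks: {p1,p2,p3,p5} | {p4,p6}.

2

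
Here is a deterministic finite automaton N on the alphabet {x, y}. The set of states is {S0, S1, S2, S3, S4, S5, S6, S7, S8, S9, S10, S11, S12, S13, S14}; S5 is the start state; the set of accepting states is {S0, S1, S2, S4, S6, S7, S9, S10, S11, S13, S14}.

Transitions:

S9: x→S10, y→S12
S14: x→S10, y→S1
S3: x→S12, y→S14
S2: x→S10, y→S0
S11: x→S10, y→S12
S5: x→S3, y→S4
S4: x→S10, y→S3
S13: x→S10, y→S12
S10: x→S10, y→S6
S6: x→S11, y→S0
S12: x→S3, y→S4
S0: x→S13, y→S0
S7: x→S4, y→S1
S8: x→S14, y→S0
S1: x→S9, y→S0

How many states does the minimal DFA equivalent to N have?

States {S2,S7,S8} cannot be reached from the start state, so discard them.
Initial partition by acceptance: {S0,S1,S4,S6,S9,S10,S11,S13,S14} | {S3,S5,S12}.
Refine {S0,S1,S4,S6,S9,S10,S11,S13,S14} on symbol y: members go to different blocks, giving {S0,S1,S6,S10,S14} and {S4,S9,S11,S13}.
On input x, block {S0,S1,S6,S10,S14} splits into {S0,S1,S6} and {S10,S14}.
Split {S3,S5,S12} by δ(·,y) → {S5,S12} and {S3}.
Refine {S4,S9,S11,S13} on symbol y: members go to different blocks, giving {S9,S11,S13} and {S4}.
Stable partition: {S0,S1,S6} | {S5,S12} | {S9,S11,S13} | {S10,S14} | {S3} | {S4} — 6 equivalence classes.

6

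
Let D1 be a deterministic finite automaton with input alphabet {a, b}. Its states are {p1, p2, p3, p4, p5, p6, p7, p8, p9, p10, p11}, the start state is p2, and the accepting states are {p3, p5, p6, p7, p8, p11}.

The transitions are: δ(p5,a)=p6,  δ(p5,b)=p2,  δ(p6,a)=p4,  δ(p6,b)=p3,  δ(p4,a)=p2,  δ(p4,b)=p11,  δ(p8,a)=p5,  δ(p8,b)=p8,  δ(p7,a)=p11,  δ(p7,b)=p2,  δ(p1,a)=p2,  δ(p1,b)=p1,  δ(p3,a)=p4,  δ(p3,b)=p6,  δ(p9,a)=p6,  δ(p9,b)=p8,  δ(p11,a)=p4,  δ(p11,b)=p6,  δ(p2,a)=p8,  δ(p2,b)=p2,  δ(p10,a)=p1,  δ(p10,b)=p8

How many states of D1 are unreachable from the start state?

Starting at p2 and following transitions, the reachable set is {p2, p3, p4, p5, p6, p8, p11}. That leaves p1, p7, p9, p10 unreachable — 4 in total.

4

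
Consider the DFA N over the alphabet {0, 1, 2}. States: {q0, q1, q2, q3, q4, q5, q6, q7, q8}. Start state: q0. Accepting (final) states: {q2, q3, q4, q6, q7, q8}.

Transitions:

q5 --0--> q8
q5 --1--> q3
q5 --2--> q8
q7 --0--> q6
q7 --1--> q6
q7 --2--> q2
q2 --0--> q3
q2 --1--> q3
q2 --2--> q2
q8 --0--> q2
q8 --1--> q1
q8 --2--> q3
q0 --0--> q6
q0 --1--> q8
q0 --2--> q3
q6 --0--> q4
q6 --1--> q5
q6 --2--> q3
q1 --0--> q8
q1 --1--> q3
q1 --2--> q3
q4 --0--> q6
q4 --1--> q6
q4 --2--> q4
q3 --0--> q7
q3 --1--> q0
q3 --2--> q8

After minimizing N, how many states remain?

3

Every state is reachable, so we keep all 9.
Initial partition by acceptance: {q2,q3,q4,q6,q7,q8} | {q0,q1,q5}.
Split {q2,q3,q4,q6,q7,q8} by δ(·,1) → {q2,q4,q7} and {q3,q6,q8}.
The partition is now stable with 3 blocks: {q2,q4,q7} | {q0,q1,q5} | {q3,q6,q8}.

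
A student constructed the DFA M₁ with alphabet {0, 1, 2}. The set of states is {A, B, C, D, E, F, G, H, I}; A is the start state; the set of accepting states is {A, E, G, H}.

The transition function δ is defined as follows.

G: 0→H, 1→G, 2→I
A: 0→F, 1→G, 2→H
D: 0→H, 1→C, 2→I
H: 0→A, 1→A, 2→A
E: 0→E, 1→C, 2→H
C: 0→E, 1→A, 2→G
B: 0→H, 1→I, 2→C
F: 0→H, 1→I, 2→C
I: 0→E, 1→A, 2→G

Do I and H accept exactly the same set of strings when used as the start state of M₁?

First remove the unreachable states {B,D}; 7 states remain.
Start with accepting vs non-accepting: {A,E,G,H} | {C,F,I}.
Refine {A,E,G,H} on symbol 0: members go to different blocks, giving {E,G,H} and {A}.
On input 0, block {E,G,H} splits into {E,G} and {H}.
Refine {E,G} on symbol 0: members go to different blocks, giving {E} and {G}.
On input 0, block {C,F,I} splits into {C,I} and {F}.
No further refinement is possible. Final partition (6 blocks): {E} | {C,I} | {A} | {H} | {G} | {F}.
I and H end up in different blocks, so they are distinguishable. For instance, the string 'ε' is accepted from only H.

No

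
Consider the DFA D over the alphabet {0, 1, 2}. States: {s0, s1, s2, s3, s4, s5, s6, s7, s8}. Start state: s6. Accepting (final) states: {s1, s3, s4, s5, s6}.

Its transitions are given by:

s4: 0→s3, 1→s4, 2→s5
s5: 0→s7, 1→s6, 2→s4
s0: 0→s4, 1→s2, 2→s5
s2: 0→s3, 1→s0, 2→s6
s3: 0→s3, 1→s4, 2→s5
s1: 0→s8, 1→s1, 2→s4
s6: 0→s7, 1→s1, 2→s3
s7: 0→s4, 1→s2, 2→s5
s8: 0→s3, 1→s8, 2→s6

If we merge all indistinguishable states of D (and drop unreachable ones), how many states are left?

3

Every state is reachable, so we keep all 9.
Start with accepting vs non-accepting: {s1,s3,s4,s5,s6} | {s0,s2,s7,s8}.
Split {s1,s3,s4,s5,s6} by δ(·,0) → {s1,s5,s6} and {s3,s4}.
No further refinement is possible. Final partition (3 blocks): {s1,s5,s6} | {s0,s2,s7,s8} | {s3,s4}.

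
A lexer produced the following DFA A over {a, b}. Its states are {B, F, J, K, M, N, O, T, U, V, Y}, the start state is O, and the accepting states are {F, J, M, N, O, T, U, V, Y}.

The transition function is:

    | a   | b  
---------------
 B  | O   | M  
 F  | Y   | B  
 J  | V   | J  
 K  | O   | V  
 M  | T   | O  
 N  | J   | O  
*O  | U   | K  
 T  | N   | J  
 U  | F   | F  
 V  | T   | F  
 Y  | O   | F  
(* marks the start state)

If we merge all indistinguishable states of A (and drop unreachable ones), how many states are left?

5

All states are reachable from the start state.
Start with accepting vs non-accepting: {F,J,M,N,O,T,U,V,Y} | {B,K}.
On input b, block {F,J,M,N,O,T,U,V,Y} splits into {J,M,N,T,U,V,Y} and {F,O}.
Split {J,M,N,T,U,V,Y} by δ(·,a) → {J,M,N,T,V} and {U,Y}.
On input b, block {J,M,N,T,V} splits into {M,N,V} and {J,T}.
No further refinement is possible. Final partition (5 blocks): {M,N,V} | {B,K} | {F,O} | {U,Y} | {J,T}.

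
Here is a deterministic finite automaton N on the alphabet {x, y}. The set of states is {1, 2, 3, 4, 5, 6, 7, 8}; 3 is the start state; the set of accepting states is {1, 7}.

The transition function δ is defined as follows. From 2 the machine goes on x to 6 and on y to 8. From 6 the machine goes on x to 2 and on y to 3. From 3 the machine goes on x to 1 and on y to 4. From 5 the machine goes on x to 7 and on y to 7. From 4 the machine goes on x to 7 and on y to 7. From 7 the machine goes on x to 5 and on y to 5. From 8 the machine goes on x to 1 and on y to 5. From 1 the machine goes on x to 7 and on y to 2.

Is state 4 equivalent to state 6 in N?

Every state is reachable, so we keep all 8.
P0 = {1,7} | {2,3,4,5,6,8}.
On input x, block {1,7} splits into {1} and {7}.
Refine {2,3,4,5,6,8} on symbol x: members go to different blocks, giving {2,6} and {3,8} and {4,5}.
No further refinement is possible. Final partition (5 blocks): {1} | {2,6} | {7} | {3,8} | {4,5}.
4 and 6 end up in different blocks, so they are distinguishable. For instance, the string 'x' is accepted from only 4.

No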